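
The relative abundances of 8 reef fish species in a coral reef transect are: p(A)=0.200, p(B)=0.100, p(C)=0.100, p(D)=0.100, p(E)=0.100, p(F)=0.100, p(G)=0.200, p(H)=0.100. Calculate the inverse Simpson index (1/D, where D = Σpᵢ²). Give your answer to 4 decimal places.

D = 0.2² + 0.1² + 0.1² + 0.1² + 0.1² + 0.1² + 0.2² + 0.1² = 0.04000000 + 0.01000000 + 0.01000000 + 0.01000000 + 0.01000000 + 0.01000000 + 0.04000000 + 0.01000000 = 0.14000000 (working shown to 8 dp, full precision carried).
So 1/D = 7.142857, i.e. 7.1429 to 4 decimal places.

7.1429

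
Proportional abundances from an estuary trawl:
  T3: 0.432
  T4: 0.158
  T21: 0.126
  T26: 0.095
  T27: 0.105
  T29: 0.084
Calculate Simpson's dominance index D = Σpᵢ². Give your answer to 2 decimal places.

0.25

D = 0.432² + 0.158² + 0.126² + 0.095² + 0.105² + 0.084² = 0.1866 + 0.0250 + 0.0159 + 0.0090 + 0.0110 + 0.0071 = 0.2546 (working shown to 4 dp, full precision carried).
To 2 decimal places, D = 0.25.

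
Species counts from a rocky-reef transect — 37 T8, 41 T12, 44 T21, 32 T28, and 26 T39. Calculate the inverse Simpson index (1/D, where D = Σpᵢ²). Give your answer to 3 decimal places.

Total N = 37+41+44+32+26 = 180, so the proportions are 0.2055556, 0.2277778, 0.2444444, 0.1777778, 0.1444444 (working shown to 7 dp, full precision carried).
D = 0.2055556² + 0.2277778² + 0.2444444² + 0.1777778² + 0.1444444² = 0.0422531 + 0.0518827 + 0.0597531 + 0.0316049 + 0.0208642 = 0.2063580.
So 1/D = 4.84595, i.e. 4.846 to 3 decimal places.

4.846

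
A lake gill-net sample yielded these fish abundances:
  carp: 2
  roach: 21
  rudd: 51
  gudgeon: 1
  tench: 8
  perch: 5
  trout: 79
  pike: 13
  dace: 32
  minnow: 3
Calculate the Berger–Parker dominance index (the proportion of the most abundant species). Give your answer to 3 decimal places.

0.367

Total N = 2+21+51+1+8+5+79+13+32+3 = 215, so the proportions are 0.0093, 0.09767, 0.23721, 0.00465, 0.03721, 0.02326, 0.36744, 0.06047, 0.14884, 0.01395 (working shown to 5 dp, full precision carried).
The largest proportion is 0.36744, i.e. d = 0.367 to 3 decimal places.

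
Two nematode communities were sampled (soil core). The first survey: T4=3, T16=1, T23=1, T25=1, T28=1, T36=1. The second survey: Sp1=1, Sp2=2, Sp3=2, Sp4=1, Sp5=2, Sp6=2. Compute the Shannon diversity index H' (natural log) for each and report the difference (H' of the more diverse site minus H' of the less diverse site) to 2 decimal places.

0.08

The first survey: N=8, proportions 0.375, 0.125, 0.125, 0.125, 0.125, 0.125, giving H' = 1.6675 (working shown to 4 dp, full precision carried).
The second survey: N=10, proportions 0.1, 0.2, 0.2, 0.1, 0.2, 0.2, giving H' = 1.7481.
Difference = |1.6675 − 1.7481| = 0.0806, i.e. 0.08 to 2 decimal places.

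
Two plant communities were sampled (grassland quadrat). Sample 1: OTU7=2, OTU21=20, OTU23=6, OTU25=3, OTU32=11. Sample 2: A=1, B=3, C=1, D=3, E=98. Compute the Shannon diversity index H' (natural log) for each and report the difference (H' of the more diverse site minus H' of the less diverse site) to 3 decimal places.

0.953

Sample 1: N=42, proportions 0.047619, 0.47619, 0.142857, 0.071429, 0.261905, giving H' = 1.315665 (working shown to 6 dp, full precision carried).
Sample 2: N=106, proportions 0.009434, 0.028302, 0.009434, 0.028302, 0.924528, giving H' = 0.362321.
Difference = |1.315665 − 0.362321| = 0.953344, i.e. 0.953 to 3 decimal places.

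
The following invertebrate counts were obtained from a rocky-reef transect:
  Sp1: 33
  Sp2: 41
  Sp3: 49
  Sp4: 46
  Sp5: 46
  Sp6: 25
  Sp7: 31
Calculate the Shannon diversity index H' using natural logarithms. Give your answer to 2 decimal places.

Total N = 33+41+49+46+46+25+31 = 271, so the proportions are 0.1218, 0.1513, 0.1808, 0.1697, 0.1697, 0.0923, 0.1144 (working shown to 4 dp, full precision carried).
Each pᵢ ln pᵢ term: 0.1218×(-2.1056)=-0.2564, 0.1513×(-1.8885)=-0.2857, 0.1808×(-1.7103)=-0.3092, 0.1697×(-1.7735)=-0.3010, 0.1697×(-1.7735)=-0.3010, 0.0923×(-2.3832)=-0.2199, 0.1144×(-2.1681)=-0.2480.
Sum = -1.9213, so H' = 1.92.

1.92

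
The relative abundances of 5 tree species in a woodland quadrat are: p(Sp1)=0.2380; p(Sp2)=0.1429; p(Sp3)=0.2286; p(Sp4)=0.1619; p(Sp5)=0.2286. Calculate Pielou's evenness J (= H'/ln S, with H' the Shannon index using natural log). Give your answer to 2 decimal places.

H' = −Σ pᵢ ln pᵢ = −((-0.3416) + (-0.2780) + (-0.3374) + (-0.2948) + (-0.3374)) = 1.5892 (working shown to 4 dp, full precision carried).
With S = 5 species, ln S = 1.6094, so J = 1.5892/1.6094 = 0.9874, i.e. 0.99 to 2 decimal places.

0.99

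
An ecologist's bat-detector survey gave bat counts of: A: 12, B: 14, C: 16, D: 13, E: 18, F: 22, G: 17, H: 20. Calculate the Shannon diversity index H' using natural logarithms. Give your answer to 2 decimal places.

Total N = 12+14+16+13+18+22+17+20 = 132, so the proportions are 0.0909, 0.1061, 0.1212, 0.0985, 0.1364, 0.1667, 0.1288, 0.1515 (working shown to 4 dp, full precision carried).
Each pᵢ ln pᵢ term: 0.0909×(-2.3979)=-0.2180, 0.1061×(-2.2437)=-0.2380, 0.1212×(-2.1102)=-0.2558, 0.0985×(-2.3179)=-0.2283, 0.1364×(-1.9924)=-0.2717, 0.1667×(-1.7918)=-0.2986, 0.1288×(-2.0496)=-0.2640, 0.1515×(-1.8871)=-0.2859.
Sum = -2.0602, so H' = 2.06.

2.06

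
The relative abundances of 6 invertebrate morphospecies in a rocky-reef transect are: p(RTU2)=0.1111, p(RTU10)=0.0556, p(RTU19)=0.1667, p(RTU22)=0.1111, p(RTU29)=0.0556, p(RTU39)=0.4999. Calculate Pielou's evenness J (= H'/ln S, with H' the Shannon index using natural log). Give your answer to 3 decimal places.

0.812

H' = −Σ pᵢ ln pᵢ = −((-0.24412) + (-0.16066) + (-0.29865) + (-0.24412) + (-0.16066) + (-0.34660)) = 1.45482 (working shown to 5 dp, full precision carried).
With S = 6 species, ln S = 1.79176, so J = 1.45482/1.79176 = 0.81195, i.e. 0.812 to 3 decimal places.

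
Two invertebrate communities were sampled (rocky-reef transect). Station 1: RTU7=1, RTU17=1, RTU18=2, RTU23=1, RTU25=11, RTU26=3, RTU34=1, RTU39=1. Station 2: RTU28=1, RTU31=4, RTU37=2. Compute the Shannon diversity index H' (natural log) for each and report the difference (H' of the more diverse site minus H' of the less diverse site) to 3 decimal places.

Station 1: N=21, proportions 0.04762, 0.04762, 0.09524, 0.04762, 0.52381, 0.14286, 0.04762, 0.04762, giving H' = 1.56552 (working shown to 5 dp, full precision carried).
Station 2: N=7, proportions 0.14286, 0.57143, 0.28571, giving H' = 0.95570.
Difference = |1.56552 − 0.95570| = 0.60982, i.e. 0.610 to 3 decimal places.

0.610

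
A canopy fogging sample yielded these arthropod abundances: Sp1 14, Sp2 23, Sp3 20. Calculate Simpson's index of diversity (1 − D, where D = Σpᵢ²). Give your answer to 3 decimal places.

Total N = 14+23+20 = 57, so the proportions are 0.24561, 0.40351, 0.35088 (working shown to 5 dp, full precision carried).
D = 0.24561² + 0.40351² + 0.35088² = 0.06033 + 0.16282 + 0.12311 = 0.34626.
So 1 − D = 0.65374, i.e. 0.654 to 3 decimal places.

0.654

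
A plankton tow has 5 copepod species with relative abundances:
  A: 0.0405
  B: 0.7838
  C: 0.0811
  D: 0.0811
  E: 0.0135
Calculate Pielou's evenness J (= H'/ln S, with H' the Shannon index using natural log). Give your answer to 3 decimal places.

0.489

H' = −Σ pᵢ ln pᵢ = −((-0.12986) + (-0.19093) + (-0.20373) + (-0.20373) + (-0.05812)) = 0.78637 (working shown to 5 dp, full precision carried).
With S = 5 species, ln S = 1.60944, so J = 0.78637/1.60944 = 0.48860, i.e. 0.489 to 3 decimal places.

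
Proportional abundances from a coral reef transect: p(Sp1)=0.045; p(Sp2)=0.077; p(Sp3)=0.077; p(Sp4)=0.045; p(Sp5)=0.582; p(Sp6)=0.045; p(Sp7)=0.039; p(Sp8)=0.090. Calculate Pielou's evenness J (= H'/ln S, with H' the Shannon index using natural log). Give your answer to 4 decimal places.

0.7078

H' = −Σ pᵢ ln pᵢ = −((-0.139549) + (-0.197424) + (-0.197424) + (-0.139549) + (-0.315028) + (-0.139549) + (-0.126524) + (-0.216715)) = 1.471762 (working shown to 6 dp, full precision carried).
With S = 8 species, ln S = 2.079442, so J = 1.471762/2.079442 = 0.707768, i.e. 0.7078 to 4 decimal places.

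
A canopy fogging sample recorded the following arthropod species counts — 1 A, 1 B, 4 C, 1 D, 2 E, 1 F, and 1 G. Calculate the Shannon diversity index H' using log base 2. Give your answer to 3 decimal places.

Total N = 1+1+4+1+2+1+1 = 11, so the proportions are 0.09091, 0.09091, 0.36364, 0.09091, 0.18182, 0.09091, 0.09091 (working shown to 5 dp, full precision carried).
Each pᵢ log₂ pᵢ term: 0.09091×(-3.45943)=-0.31449, 0.09091×(-3.45943)=-0.31449, 0.36364×(-1.45943)=-0.53070, 0.09091×(-3.45943)=-0.31449, 0.18182×(-2.45943)=-0.44717, 0.09091×(-3.45943)=-0.31449, 0.09091×(-3.45943)=-0.31449.
Sum = -2.55034, so H' = 2.550.

2.550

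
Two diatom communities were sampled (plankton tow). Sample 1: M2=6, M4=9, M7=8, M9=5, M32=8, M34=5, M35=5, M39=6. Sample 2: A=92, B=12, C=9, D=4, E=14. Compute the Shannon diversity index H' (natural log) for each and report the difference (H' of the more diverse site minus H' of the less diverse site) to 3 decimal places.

Sample 1: N=52, proportions 0.11538, 0.17308, 0.15385, 0.09615, 0.15385, 0.09615, 0.09615, 0.11538, giving H' = 2.05338 (working shown to 5 dp, full precision carried).
Sample 2: N=131, proportions 0.70229, 0.0916, 0.0687, 0.03053, 0.10687, giving H' = 0.99664.
Difference = |2.05338 − 0.99664| = 1.05674, i.e. 1.057 to 3 decimal places.

1.057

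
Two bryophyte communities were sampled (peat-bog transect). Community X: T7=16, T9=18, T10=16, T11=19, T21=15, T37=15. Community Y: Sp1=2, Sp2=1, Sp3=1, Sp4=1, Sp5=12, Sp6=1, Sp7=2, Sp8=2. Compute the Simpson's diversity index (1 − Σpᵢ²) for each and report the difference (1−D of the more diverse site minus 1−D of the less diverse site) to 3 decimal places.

0.163

Community X: N=99, proportions 0.1616162, 0.1818182, 0.1616162, 0.1919192, 0.1515152, 0.1515152, giving 1−D = 0.8319559 (working shown to 7 dp, full precision carried).
Community Y: N=22, proportions 0.0909091, 0.0454545, 0.0454545, 0.0454545, 0.5454545, 0.0454545, 0.0909091, 0.0909091, giving 1−D = 0.6694215.
Difference = |0.8319559 − 0.6694215| = 0.1625344, i.e. 0.163 to 3 decimal places.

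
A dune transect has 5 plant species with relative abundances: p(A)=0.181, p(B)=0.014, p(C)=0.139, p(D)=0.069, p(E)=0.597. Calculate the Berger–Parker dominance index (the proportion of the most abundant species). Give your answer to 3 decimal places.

The largest proportion is 0.597, i.e. d = 0.597 to 3 decimal places.

0.597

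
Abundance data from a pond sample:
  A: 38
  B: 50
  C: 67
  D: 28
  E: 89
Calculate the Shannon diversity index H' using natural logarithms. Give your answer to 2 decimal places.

Total N = 38+50+67+28+89 = 272, so the proportions are 0.1397, 0.1838, 0.2463, 0.1029, 0.3272 (working shown to 4 dp, full precision carried).
Each pᵢ ln pᵢ term: 0.1397×(-1.9682)=-0.2750, 0.1838×(-1.6938)=-0.3114, 0.2463×(-1.4011)=-0.3451, 0.1029×(-2.2736)=-0.2340, 0.3272×(-1.1172)=-0.3655.
Sum = -1.5310, so H' = 1.53.

1.53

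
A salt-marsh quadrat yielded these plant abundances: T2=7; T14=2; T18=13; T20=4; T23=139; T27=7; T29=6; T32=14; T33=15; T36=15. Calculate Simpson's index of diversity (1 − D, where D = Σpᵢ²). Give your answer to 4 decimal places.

0.5883

Total N = 7+2+13+4+139+7+6+14+15+15 = 222, so the proportions are 0.031532, 0.009009, 0.058559, 0.018018, 0.626126, 0.031532, 0.027027, 0.063063, 0.067568, 0.067568 (working shown to 6 dp, full precision carried).
D = 0.031532² + 0.009009² + 0.058559² + 0.018018² + 0.626126² + 0.031532² + 0.027027² + 0.063063² + 0.067568² + 0.067568² = 0.000994 + 0.000081 + 0.003429 + 0.000325 + 0.392034 + 0.000994 + 0.000730 + 0.003977 + 0.004565 + 0.004565 = 0.411695.
So 1 − D = 0.588305, i.e. 0.5883 to 4 decimal places.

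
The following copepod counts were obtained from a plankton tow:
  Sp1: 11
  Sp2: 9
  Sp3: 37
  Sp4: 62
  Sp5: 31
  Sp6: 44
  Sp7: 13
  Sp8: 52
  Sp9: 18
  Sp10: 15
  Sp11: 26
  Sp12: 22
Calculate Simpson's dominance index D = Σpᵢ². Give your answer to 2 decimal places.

0.11

Total N = 11+9+37+62+31+44+13+52+18+15+26+22 = 340, so the proportions are 0.0324, 0.0265, 0.1088, 0.1824, 0.0912, 0.1294, 0.0382, 0.1529, 0.0529, 0.0441, 0.0765, 0.0647 (working shown to 4 dp, full precision carried).
D = 0.0324² + 0.0265² + 0.1088² + 0.1824² + 0.0912² + 0.1294² + 0.0382² + 0.1529² + 0.0529² + 0.0441² + 0.0765² + 0.0647² = 0.0010 + 0.0007 + 0.0118 + 0.0333 + 0.0083 + 0.0167 + 0.0015 + 0.0234 + 0.0028 + 0.0019 + 0.0058 + 0.0042 = 0.1115.
To 2 decimal places, D = 0.11.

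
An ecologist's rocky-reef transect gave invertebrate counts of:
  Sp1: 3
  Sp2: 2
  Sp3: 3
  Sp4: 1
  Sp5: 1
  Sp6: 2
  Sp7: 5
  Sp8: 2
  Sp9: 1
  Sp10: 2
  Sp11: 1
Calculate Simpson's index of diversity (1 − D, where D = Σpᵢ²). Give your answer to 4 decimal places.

Total N = 3+2+3+1+1+2+5+2+1+2+1 = 23, so the proportions are 0.130435, 0.086957, 0.130435, 0.043478, 0.043478, 0.086957, 0.217391, 0.086957, 0.043478, 0.086957, 0.043478 (working shown to 6 dp, full precision carried).
D = 0.130435² + 0.086957² + 0.130435² + 0.043478² + 0.043478² + 0.086957² + 0.217391² + 0.086957² + 0.043478² + 0.086957² + 0.043478² = 0.017013 + 0.007561 + 0.017013 + 0.001890 + 0.001890 + 0.007561 + 0.047259 + 0.007561 + 0.001890 + 0.007561 + 0.001890 = 0.119093.
So 1 − D = 0.880907, i.e. 0.8809 to 4 decimal places.

0.8809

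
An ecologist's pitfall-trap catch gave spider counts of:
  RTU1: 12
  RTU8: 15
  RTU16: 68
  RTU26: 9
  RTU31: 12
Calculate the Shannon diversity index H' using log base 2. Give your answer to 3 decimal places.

Total N = 12+15+68+9+12 = 116, so the proportions are 0.10345, 0.12931, 0.58621, 0.07759, 0.10345 (working shown to 5 dp, full precision carried).
Each pᵢ log₂ pᵢ term: 0.10345×(-3.27302)=-0.33859, 0.12931×(-2.95109)=-0.38161, 0.58621×(-0.77052)=-0.45168, 0.07759×(-3.68806)=-0.28614, 0.10345×(-3.27302)=-0.33859.
Sum = -1.79661, so H' = 1.797.

1.797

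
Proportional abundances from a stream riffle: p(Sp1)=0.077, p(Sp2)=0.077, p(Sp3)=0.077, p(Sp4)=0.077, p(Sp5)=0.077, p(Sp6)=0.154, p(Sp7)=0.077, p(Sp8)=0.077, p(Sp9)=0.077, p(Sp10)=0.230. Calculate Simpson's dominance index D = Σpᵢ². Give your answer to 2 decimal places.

0.12

D = 0.077² + 0.077² + 0.077² + 0.077² + 0.077² + 0.154² + 0.077² + 0.077² + 0.077² + 0.23² = 0.0059 + 0.0059 + 0.0059 + 0.0059 + 0.0059 + 0.0237 + 0.0059 + 0.0059 + 0.0059 + 0.0529 = 0.1240 (working shown to 4 dp, full precision carried).
To 2 decimal places, D = 0.12.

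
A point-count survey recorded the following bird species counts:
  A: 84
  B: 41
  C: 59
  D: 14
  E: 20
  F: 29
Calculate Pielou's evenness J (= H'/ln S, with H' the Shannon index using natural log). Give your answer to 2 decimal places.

Total N = 84+41+59+14+20+29 = 247, so the proportions are 0.3401, 0.166, 0.2389, 0.0567, 0.081, 0.1174 (working shown to 4 dp, full precision carried).
H' = −Σ pᵢ ln pᵢ = −((-0.3668) + (-0.2981) + (-0.3420) + (-0.1627) + (-0.2035) + (-0.2515)) = 1.6246.
With S = 6 species, ln S = 1.7918, so J = 1.6246/1.7918 = 0.9067, i.e. 0.91 to 2 decimal places.

0.91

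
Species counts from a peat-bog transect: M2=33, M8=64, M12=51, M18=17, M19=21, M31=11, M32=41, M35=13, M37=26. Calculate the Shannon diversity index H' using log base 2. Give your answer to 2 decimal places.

Total N = 33+64+51+17+21+11+41+13+26 = 277, so the proportions are 0.1191, 0.231, 0.1841, 0.0614, 0.0758, 0.0397, 0.148, 0.0469, 0.0939 (working shown to 4 dp, full precision carried).
Each pᵢ log₂ pᵢ term: 0.1191×(-3.0693)=-0.3657, 0.231×(-2.1137)=-0.4884, 0.1841×(-2.4413)=-0.4495, 0.0614×(-4.0263)=-0.2471, 0.0758×(-3.7214)=-0.2821, 0.0397×(-4.6543)=-0.1848, 0.148×(-2.7562)=-0.4080, 0.0469×(-4.4133)=-0.2071, 0.0939×(-3.4133)=-0.3204.
Sum = -2.9530, so H' = 2.95.

2.95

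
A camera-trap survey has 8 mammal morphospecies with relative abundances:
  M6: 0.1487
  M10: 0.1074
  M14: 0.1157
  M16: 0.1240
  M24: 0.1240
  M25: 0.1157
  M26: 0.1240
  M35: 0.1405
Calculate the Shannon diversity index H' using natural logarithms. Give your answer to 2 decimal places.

2.07

Each pᵢ ln pᵢ term (working shown to 4 dp, full precision carried): 0.1487×(-1.9058)=-0.2834, 0.1074×(-2.2312)=-0.2396, 0.1157×(-2.1568)=-0.2495, 0.124×(-2.0875)=-0.2588, 0.124×(-2.0875)=-0.2588, 0.1157×(-2.1568)=-0.2495, 0.124×(-2.0875)=-0.2588, 0.1405×(-1.9625)=-0.2757.
Sum = -2.0744, so H' = 2.07.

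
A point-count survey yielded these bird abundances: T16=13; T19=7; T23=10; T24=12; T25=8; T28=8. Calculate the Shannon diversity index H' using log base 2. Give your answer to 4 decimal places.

Total N = 13+7+10+12+8+8 = 58, so the proportions are 0.224138, 0.12069, 0.172414, 0.206897, 0.137931, 0.137931 (working shown to 6 dp, full precision carried).
Each pᵢ log₂ pᵢ term: 0.224138×(-2.157541)=-0.483587, 0.12069×(-3.050626)=-0.368179, 0.172414×(-2.536053)=-0.437251, 0.206897×(-2.273018)=-0.470280, 0.137931×(-2.857981)=-0.394204, 0.137931×(-2.857981)=-0.394204.
Sum = -2.547705, so H' = 2.5477.

2.5477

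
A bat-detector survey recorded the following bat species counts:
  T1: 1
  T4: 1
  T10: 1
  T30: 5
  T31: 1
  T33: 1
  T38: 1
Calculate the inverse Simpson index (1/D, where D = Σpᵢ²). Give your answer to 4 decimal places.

3.9032

Total N = 1+1+1+5+1+1+1 = 11, so the proportions are 0.09090909, 0.09090909, 0.09090909, 0.45454545, 0.09090909, 0.09090909, 0.09090909 (working shown to 8 dp, full precision carried).
D = 0.09090909² + 0.09090909² + 0.09090909² + 0.45454545² + 0.09090909² + 0.09090909² + 0.09090909² = 0.00826446 + 0.00826446 + 0.00826446 + 0.20661157 + 0.00826446 + 0.00826446 + 0.00826446 = 0.25619835.
So 1/D = 3.903226, i.e. 3.9032 to 4 decimal places.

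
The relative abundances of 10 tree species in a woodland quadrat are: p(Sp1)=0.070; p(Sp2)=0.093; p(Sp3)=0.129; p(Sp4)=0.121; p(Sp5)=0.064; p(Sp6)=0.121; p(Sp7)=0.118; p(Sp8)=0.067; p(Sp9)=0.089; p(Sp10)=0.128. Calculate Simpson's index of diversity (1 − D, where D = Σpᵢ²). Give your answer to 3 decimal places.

0.894

D = 0.07² + 0.093² + 0.129² + 0.121² + 0.064² + 0.121² + 0.118² + 0.067² + 0.089² + 0.128² = 0.00490 + 0.00865 + 0.01664 + 0.01464 + 0.00410 + 0.01464 + 0.01392 + 0.00449 + 0.00792 + 0.01638 = 0.10629 (working shown to 5 dp, full precision carried).
So 1 − D = 0.89371, i.e. 0.894 to 3 decimal places.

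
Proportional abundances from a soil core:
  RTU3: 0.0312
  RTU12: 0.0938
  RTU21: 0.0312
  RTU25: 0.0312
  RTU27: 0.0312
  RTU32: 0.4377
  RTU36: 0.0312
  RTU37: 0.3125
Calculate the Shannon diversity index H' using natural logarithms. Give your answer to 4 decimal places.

1.4880

Each pᵢ ln pᵢ term (working shown to 6 dp, full precision carried): 0.0312×(-3.467337)=-0.108181, 0.0938×(-2.366590)=-0.221986, 0.0312×(-3.467337)=-0.108181, 0.0312×(-3.467337)=-0.108181, 0.0312×(-3.467337)=-0.108181, 0.4377×(-0.826222)=-0.361637, 0.0312×(-3.467337)=-0.108181, 0.3125×(-1.163151)=-0.363485.
Sum = -1.488013, so H' = 1.4880.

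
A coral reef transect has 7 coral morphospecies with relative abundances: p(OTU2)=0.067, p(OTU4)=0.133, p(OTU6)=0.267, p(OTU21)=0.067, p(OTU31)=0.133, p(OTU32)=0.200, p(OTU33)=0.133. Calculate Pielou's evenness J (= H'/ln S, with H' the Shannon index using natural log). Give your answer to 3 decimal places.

0.946

H' = −Σ pᵢ ln pᵢ = −((-0.18111) + (-0.26832) + (-0.35258) + (-0.18111) + (-0.26832) + (-0.32189) + (-0.26832)) = 1.84162 (working shown to 5 dp, full precision carried).
With S = 7 species, ln S = 1.94591, so J = 1.84162/1.94591 = 0.94640, i.e. 0.946 to 3 decimal places.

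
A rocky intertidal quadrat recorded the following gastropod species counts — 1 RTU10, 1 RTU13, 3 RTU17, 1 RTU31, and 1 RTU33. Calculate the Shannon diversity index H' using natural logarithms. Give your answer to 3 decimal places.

Total N = 1+1+3+1+1 = 7, so the proportions are 0.14286, 0.14286, 0.42857, 0.14286, 0.14286 (working shown to 5 dp, full precision carried).
Each pᵢ ln pᵢ term: 0.14286×(-1.94591)=-0.27799, 0.14286×(-1.94591)=-0.27799, 0.42857×(-0.84730)=-0.36313, 0.14286×(-1.94591)=-0.27799, 0.14286×(-1.94591)=-0.27799.
Sum = -1.47508, so H' = 1.475.

1.475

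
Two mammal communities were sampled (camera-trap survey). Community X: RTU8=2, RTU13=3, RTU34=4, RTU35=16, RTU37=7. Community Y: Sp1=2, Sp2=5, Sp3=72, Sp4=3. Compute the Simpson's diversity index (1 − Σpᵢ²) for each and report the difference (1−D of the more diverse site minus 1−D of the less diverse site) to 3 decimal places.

Community X: N=32, proportions 0.0625, 0.09375, 0.125, 0.5, 0.21875, giving 1−D = 0.67383 (working shown to 5 dp, full precision carried).
Community Y: N=82, proportions 0.02439, 0.06098, 0.87805, 0.03659, giving 1−D = 0.22338.
Difference = |0.67383 − 0.22338| = 0.45045, i.e. 0.450 to 3 decimal places.

0.450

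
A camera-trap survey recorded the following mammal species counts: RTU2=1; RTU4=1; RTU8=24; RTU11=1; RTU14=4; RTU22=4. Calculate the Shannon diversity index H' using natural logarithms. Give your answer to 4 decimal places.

Total N = 1+1+24+1+4+4 = 35, so the proportions are 0.028571, 0.028571, 0.685714, 0.028571, 0.114286, 0.114286 (working shown to 6 dp, full precision carried).
Each pᵢ ln pᵢ term: 0.028571×(-3.555348)=-0.101581, 0.028571×(-3.555348)=-0.101581, 0.685714×(-0.377294)=-0.258716, 0.028571×(-3.555348)=-0.101581, 0.114286×(-2.169054)=-0.247892, 0.114286×(-2.169054)=-0.247892.
Sum = -1.059244, so H' = 1.0592.

1.0592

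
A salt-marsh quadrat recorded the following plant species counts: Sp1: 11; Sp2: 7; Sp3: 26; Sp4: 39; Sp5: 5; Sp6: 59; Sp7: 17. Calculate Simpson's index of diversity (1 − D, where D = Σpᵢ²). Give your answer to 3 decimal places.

Total N = 11+7+26+39+5+59+17 = 164, so the proportions are 0.06707, 0.04268, 0.15854, 0.2378, 0.03049, 0.35976, 0.10366 (working shown to 5 dp, full precision carried).
D = 0.06707² + 0.04268² + 0.15854² + 0.2378² + 0.03049² + 0.35976² + 0.10366² = 0.00450 + 0.00182 + 0.02513 + 0.05655 + 0.00093 + 0.12942 + 0.01075 = 0.22910.
So 1 − D = 0.77090, i.e. 0.771 to 3 decimal places.

0.771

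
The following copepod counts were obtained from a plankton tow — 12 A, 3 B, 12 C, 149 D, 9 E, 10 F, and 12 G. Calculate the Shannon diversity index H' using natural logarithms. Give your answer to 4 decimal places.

Total N = 12+3+12+149+9+10+12 = 207, so the proportions are 0.057971, 0.014493, 0.057971, 0.719807, 0.043478, 0.048309, 0.057971 (working shown to 6 dp, full precision carried).
Each pᵢ ln pᵢ term: 0.057971×(-2.847812)=-0.165091, 0.014493×(-4.234107)=-0.061364, 0.057971×(-2.847812)=-0.165091, 0.719807×(-0.328772)=-0.236653, 0.043478×(-3.135494)=-0.136326, 0.048309×(-3.030134)=-0.146383, 0.057971×(-2.847812)=-0.165091.
Sum = -1.075997, so H' = 1.0760.

1.0760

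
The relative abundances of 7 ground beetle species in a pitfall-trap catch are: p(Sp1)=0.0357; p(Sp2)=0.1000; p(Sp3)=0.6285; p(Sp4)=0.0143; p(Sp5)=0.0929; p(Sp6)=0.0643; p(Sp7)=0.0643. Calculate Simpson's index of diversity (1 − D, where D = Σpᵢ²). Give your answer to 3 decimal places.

0.577

D = 0.0357² + 0.1² + 0.6285² + 0.0143² + 0.0929² + 0.0643² + 0.0643² = 0.00127 + 0.01000 + 0.39501 + 0.00020 + 0.00863 + 0.00413 + 0.00413 = 0.42339 (working shown to 5 dp, full precision carried).
So 1 − D = 0.57661, i.e. 0.577 to 3 decimal places.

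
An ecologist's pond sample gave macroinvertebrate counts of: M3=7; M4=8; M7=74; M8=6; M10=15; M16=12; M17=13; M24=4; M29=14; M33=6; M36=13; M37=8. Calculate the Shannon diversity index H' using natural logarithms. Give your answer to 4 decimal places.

Total N = 7+8+74+6+15+12+13+4+14+6+13+8 = 180, so the proportions are 0.038889, 0.044444, 0.411111, 0.033333, 0.083333, 0.066667, 0.072222, 0.022222, 0.077778, 0.033333, 0.072222, 0.044444 (working shown to 6 dp, full precision carried).
Each pᵢ ln pᵢ term: 0.038889×(-3.247047)=-0.126274, 0.044444×(-3.113515)=-0.138378, 0.411111×(-0.888892)=-0.365433, 0.033333×(-3.401197)=-0.113373, 0.083333×(-2.484907)=-0.207076, 0.066667×(-2.708050)=-0.180537, 0.072222×(-2.628007)=-0.189801, 0.022222×(-3.806662)=-0.084592, 0.077778×(-2.553900)=-0.198637, 0.033333×(-3.401197)=-0.113373, 0.072222×(-2.628007)=-0.189801, 0.044444×(-3.113515)=-0.138378.
Sum = -2.045653, so H' = 2.0457.

2.0457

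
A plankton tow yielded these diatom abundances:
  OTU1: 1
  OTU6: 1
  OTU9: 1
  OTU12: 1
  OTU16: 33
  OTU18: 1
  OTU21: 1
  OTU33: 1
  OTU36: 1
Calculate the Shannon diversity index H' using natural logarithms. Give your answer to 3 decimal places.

Total N = 1+1+1+1+33+1+1+1+1 = 41, so the proportions are 0.02439, 0.02439, 0.02439, 0.02439, 0.80488, 0.02439, 0.02439, 0.02439, 0.02439 (working shown to 5 dp, full precision carried).
Each pᵢ ln pᵢ term: 0.02439×(-3.71357)=-0.09057, 0.02439×(-3.71357)=-0.09057, 0.02439×(-3.71357)=-0.09057, 0.02439×(-3.71357)=-0.09057, 0.80488×(-0.21706)=-0.17471, 0.02439×(-3.71357)=-0.09057, 0.02439×(-3.71357)=-0.09057, 0.02439×(-3.71357)=-0.09057, 0.02439×(-3.71357)=-0.09057.
Sum = -0.89931, so H' = 0.899.

0.899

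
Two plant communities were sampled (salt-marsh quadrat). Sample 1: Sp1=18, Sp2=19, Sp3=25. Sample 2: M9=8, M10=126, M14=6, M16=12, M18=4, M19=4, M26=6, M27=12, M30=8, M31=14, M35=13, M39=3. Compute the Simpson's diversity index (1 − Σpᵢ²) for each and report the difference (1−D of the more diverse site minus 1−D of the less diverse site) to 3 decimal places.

Sample 1: N=62, proportions 0.29032, 0.30645, 0.40323, giving 1−D = 0.65921 (working shown to 5 dp, full precision carried).
Sample 2: N=216, proportions 0.03704, 0.58333, 0.02778, 0.05556, 0.01852, 0.01852, 0.02778, 0.05556, 0.03704, 0.06481, 0.06019, 0.01389, giving 1−D = 0.64056.
Difference = |0.65921 − 0.64056| = 0.01865, i.e. 0.019 to 3 decimal places.

0.019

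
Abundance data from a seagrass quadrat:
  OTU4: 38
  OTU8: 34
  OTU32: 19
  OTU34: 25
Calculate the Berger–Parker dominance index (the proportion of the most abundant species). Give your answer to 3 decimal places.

Total N = 38+34+19+25 = 116, so the proportions are 0.32759, 0.2931, 0.16379, 0.21552 (working shown to 5 dp, full precision carried).
The largest proportion is 0.32759, i.e. d = 0.328 to 3 decimal places.

0.328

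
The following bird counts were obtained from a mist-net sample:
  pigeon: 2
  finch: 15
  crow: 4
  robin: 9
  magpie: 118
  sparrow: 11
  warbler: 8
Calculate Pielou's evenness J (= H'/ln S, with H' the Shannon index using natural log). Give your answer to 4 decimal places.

0.5583

Total N = 2+15+4+9+118+11+8 = 167, so the proportions are 0.011976, 0.08982, 0.023952, 0.053892, 0.706587, 0.065868, 0.047904 (working shown to 6 dp, full precision carried).
H' = −Σ pᵢ ln pᵢ = −((-0.052992) + (-0.216462) + (-0.089382) + (-0.157407) + (-0.245404) + (-0.179168) + (-0.145559)) = 1.086375.
With S = 7 species, ln S = 1.945910, so J = 1.086375/1.945910 = 0.558286, i.e. 0.5583 to 4 decimal places.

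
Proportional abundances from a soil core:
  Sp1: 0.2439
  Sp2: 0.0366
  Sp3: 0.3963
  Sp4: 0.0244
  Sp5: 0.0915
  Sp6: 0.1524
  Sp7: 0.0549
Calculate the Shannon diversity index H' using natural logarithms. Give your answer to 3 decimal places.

1.587

Each pᵢ ln pᵢ term (working shown to 5 dp, full precision carried): 0.2439×(-1.41100)=-0.34414, 0.0366×(-3.30771)=-0.12106, 0.3963×(-0.92558)=-0.36681, 0.0244×(-3.71317)=-0.09060, 0.0915×(-2.39142)=-0.21881, 0.1524×(-1.88125)=-0.28670, 0.0549×(-2.90224)=-0.15933.
Sum = -1.58746, so H' = 1.587.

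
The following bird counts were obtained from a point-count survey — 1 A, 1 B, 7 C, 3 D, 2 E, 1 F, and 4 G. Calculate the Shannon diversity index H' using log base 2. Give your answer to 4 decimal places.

2.4371

Total N = 1+1+7+3+2+1+4 = 19, so the proportions are 0.052632, 0.052632, 0.368421, 0.157895, 0.105263, 0.052632, 0.210526 (working shown to 6 dp, full precision carried).
Each pᵢ log₂ pᵢ term: 0.052632×(-4.247928)=-0.223575, 0.052632×(-4.247928)=-0.223575, 0.368421×(-1.440573)=-0.530737, 0.157895×(-2.662965)=-0.420468, 0.105263×(-3.247928)=-0.341887, 0.052632×(-4.247928)=-0.223575, 0.210526×(-2.247928)=-0.473248.
Sum = -2.437066, so H' = 2.4371.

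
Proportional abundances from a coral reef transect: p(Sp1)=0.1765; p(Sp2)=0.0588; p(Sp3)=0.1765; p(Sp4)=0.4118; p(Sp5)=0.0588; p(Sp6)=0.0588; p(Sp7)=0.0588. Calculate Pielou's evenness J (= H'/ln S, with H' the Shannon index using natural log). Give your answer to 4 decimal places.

H' = −Σ pᵢ ln pᵢ = −((-0.306128) + (-0.166616) + (-0.306128) + (-0.365356) + (-0.166616) + (-0.166616) + (-0.166616)) = 1.644077 (working shown to 6 dp, full precision carried).
With S = 7 species, ln S = 1.945910, so J = 1.644077/1.945910 = 0.844889, i.e. 0.8449 to 4 decimal places.

0.8449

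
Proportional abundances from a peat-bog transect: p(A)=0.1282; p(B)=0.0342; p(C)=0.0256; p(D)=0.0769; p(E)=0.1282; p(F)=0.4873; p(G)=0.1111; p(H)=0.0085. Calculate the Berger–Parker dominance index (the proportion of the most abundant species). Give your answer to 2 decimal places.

The largest proportion is 0.4873, i.e. d = 0.49 to 2 decimal places.

0.49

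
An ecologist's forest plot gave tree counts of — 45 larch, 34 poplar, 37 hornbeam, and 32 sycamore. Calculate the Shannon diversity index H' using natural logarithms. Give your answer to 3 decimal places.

Total N = 45+34+37+32 = 148, so the proportions are 0.30405, 0.22973, 0.25, 0.21622 (working shown to 5 dp, full precision carried).
Each pᵢ ln pᵢ term: 0.30405×(-1.19055)=-0.36199, 0.22973×(-1.47085)=-0.33790, 0.25×(-1.38629)=-0.34657, 0.21622×(-1.53148)=-0.33113.
Sum = -1.37759, so H' = 1.378.

1.378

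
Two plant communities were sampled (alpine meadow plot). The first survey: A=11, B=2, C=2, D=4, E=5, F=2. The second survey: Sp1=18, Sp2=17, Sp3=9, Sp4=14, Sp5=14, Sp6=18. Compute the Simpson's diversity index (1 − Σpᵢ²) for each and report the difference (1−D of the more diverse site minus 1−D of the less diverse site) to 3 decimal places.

0.083

The first survey: N=26, proportions 0.423077, 0.076923, 0.076923, 0.153846, 0.192308, 0.076923, giving 1−D = 0.742604 (working shown to 6 dp, full precision carried).
The second survey: N=90, proportions 0.2, 0.188889, 0.1, 0.155556, 0.155556, 0.2, giving 1−D = 0.825926.
Difference = |0.742604 − 0.825926| = 0.083322, i.e. 0.083 to 3 decimal places.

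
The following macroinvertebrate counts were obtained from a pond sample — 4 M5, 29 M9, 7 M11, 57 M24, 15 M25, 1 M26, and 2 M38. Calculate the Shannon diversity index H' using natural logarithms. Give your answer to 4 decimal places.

Total N = 4+29+7+57+15+1+2 = 115, so the proportions are 0.034783, 0.252174, 0.06087, 0.495652, 0.130435, 0.008696, 0.017391 (working shown to 6 dp, full precision carried).
Each pᵢ ln pᵢ term: 0.034783×(-3.358638)=-0.116822, 0.252174×(-1.377636)=-0.347404, 0.06087×(-2.799022)=-0.170375, 0.495652×(-0.701881)=-0.347889, 0.130435×(-2.036882)=-0.265680, 0.008696×(-4.744932)=-0.041260, 0.017391×(-4.051785)=-0.070466.
Sum = -1.359897, so H' = 1.3599.

1.3599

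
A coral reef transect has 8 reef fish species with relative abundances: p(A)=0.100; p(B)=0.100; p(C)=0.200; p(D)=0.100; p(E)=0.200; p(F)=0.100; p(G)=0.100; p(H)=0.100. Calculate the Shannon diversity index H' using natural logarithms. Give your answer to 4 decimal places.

Each pᵢ ln pᵢ term (working shown to 6 dp, full precision carried): 0.1×(-2.302585)=-0.230259, 0.1×(-2.302585)=-0.230259, 0.2×(-1.609438)=-0.321888, 0.1×(-2.302585)=-0.230259, 0.2×(-1.609438)=-0.321888, 0.1×(-2.302585)=-0.230259, 0.1×(-2.302585)=-0.230259, 0.1×(-2.302585)=-0.230259.
Sum = -2.025326, so H' = 2.0253.

2.0253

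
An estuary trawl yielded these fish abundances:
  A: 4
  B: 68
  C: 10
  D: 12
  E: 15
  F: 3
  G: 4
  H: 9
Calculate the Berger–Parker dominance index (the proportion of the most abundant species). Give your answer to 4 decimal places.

0.5440

Total N = 4+68+10+12+15+3+4+9 = 125, so the proportions are 0.032, 0.544, 0.08, 0.096, 0.12, 0.024, 0.032, 0.072 (working shown to 6 dp, full precision carried).
The largest proportion is 0.544, i.e. d = 0.5440 to 4 decimal places.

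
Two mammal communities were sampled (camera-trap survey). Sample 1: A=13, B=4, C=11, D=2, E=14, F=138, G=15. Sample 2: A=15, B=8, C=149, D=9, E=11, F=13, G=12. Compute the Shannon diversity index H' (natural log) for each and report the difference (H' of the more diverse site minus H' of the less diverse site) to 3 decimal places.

Sample 1: N=197, proportions 0.06599, 0.0203, 0.05584, 0.01015, 0.07107, 0.70051, 0.07614, giving H' = 1.09954 (working shown to 5 dp, full precision carried).
Sample 2: N=217, proportions 0.06912, 0.03687, 0.68664, 0.04147, 0.05069, 0.05991, 0.0553, giving H' = 1.17640.
Difference = |1.09954 − 1.17640| = 0.07686, i.e. 0.077 to 3 decimal places.

0.077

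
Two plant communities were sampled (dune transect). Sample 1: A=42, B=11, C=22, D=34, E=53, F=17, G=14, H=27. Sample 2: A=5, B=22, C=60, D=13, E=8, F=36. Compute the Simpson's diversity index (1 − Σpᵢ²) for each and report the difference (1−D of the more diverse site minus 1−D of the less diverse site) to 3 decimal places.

0.116

Sample 1: N=220, proportions 0.19091, 0.05, 0.1, 0.15455, 0.24091, 0.07727, 0.06364, 0.12273, giving 1−D = 0.84405 (working shown to 5 dp, full precision carried).
Sample 2: N=144, proportions 0.03472, 0.15278, 0.41667, 0.09028, 0.05556, 0.25, giving 1−D = 0.72811.
Difference = |0.84405 − 0.72811| = 0.11594, i.e. 0.116 to 3 decimal places.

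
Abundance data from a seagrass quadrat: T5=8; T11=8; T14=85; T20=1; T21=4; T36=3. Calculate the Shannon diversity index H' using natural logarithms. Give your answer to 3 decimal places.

Total N = 8+8+85+1+4+3 = 109, so the proportions are 0.07339, 0.07339, 0.77982, 0.00917, 0.0367, 0.02752 (working shown to 5 dp, full precision carried).
Each pᵢ ln pᵢ term: 0.07339×(-2.61191)=-0.19170, 0.07339×(-2.61191)=-0.19170, 0.77982×(-0.24870)=-0.19394, 0.00917×(-4.69135)=-0.04304, 0.0367×(-3.30505)=-0.12129, 0.02752×(-3.59274)=-0.09888.
Sum = -0.84055, so H' = 0.841.

0.841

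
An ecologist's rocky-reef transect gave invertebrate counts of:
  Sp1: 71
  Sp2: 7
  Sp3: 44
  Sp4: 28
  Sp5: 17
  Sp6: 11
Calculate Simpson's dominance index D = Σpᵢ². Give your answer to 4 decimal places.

0.2594

Total N = 71+7+44+28+17+11 = 178, so the proportions are 0.398876, 0.039326, 0.247191, 0.157303, 0.095506, 0.061798 (working shown to 6 dp, full precision carried).
D = 0.398876² + 0.039326² + 0.247191² + 0.157303² + 0.095506² + 0.061798² = 0.159102 + 0.001547 + 0.061103 + 0.024744 + 0.009121 + 0.003819 = 0.259437.
To 4 decimal places, D = 0.2594.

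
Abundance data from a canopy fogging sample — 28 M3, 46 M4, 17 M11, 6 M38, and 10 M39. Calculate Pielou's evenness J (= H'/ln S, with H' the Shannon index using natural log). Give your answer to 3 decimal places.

0.863

Total N = 28+46+17+6+10 = 107, so the proportions are 0.26168, 0.42991, 0.15888, 0.05607, 0.09346 (working shown to 5 dp, full precision carried).
H' = −Σ pᵢ ln pᵢ = −((-0.35082) + (-0.36292) + (-0.29228) + (-0.16156) + (-0.22152)) = 1.38909.
With S = 5 species, ln S = 1.60944, so J = 1.38909/1.60944 = 0.86309, i.e. 0.863 to 3 decimal places.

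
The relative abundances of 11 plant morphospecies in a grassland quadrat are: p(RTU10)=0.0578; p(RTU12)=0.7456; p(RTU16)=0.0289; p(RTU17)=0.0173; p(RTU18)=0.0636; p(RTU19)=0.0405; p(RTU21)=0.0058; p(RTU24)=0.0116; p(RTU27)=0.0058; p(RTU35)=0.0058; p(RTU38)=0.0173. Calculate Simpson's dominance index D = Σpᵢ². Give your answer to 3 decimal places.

0.567

D = 0.0578² + 0.7456² + 0.0289² + 0.0173² + 0.0636² + 0.0405² + 0.0058² + 0.0116² + 0.0058² + 0.0058² + 0.0173² = 0.00334 + 0.55592 + 0.00084 + 0.00030 + 0.00404 + 0.00164 + 0.00003 + 0.00013 + 0.00003 + 0.00003 + 0.00030 = 0.56661 (working shown to 5 dp, full precision carried).
To 3 decimal places, D = 0.567.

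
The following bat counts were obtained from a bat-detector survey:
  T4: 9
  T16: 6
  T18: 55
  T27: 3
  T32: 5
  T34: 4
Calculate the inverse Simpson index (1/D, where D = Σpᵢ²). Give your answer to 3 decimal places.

2.107

Total N = 9+6+55+3+5+4 = 82, so the proportions are 0.109756, 0.073171, 0.670732, 0.036585, 0.060976, 0.04878 (working shown to 6 dp, full precision carried).
D = 0.109756² + 0.073171² + 0.670732² + 0.036585² + 0.060976² + 0.04878² = 0.012046 + 0.005354 + 0.449881 + 0.001338 + 0.003718 + 0.002380 = 0.474717.
So 1/D = 2.10652, i.e. 2.107 to 3 decimal places.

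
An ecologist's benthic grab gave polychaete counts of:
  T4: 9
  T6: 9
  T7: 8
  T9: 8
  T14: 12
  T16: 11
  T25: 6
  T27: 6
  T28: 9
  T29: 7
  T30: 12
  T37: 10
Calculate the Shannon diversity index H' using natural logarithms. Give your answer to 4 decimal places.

Total N = 9+9+8+8+12+11+6+6+9+7+12+10 = 107, so the proportions are 0.084112, 0.084112, 0.074766, 0.074766, 0.11215, 0.102804, 0.056075, 0.056075, 0.084112, 0.065421, 0.11215, 0.093458 (working shown to 6 dp, full precision carried).
Each pᵢ ln pᵢ term: 0.084112×(-2.475604)=-0.208228, 0.084112×(-2.475604)=-0.208228, 0.074766×(-2.593387)=-0.193898, 0.074766×(-2.593387)=-0.193898, 0.11215×(-2.187922)=-0.245374, 0.102804×(-2.274934)=-0.233872, 0.056075×(-2.881069)=-0.161555, 0.056075×(-2.881069)=-0.161555, 0.084112×(-2.475604)=-0.208228, 0.065421×(-2.726919)=-0.178397, 0.11215×(-2.187922)=-0.245374, 0.093458×(-2.370244)=-0.221518.
Sum = -2.460127, so H' = 2.4601.

2.4601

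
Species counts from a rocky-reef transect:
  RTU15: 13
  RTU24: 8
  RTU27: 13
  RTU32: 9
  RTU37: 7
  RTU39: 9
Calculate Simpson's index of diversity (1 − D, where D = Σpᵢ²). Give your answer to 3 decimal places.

Total N = 13+8+13+9+7+9 = 59, so the proportions are 0.22034, 0.13559, 0.22034, 0.15254, 0.11864, 0.15254 (working shown to 5 dp, full precision carried).
D = 0.22034² + 0.13559² + 0.22034² + 0.15254² + 0.11864² + 0.15254² = 0.04855 + 0.01839 + 0.04855 + 0.02327 + 0.01408 + 0.02327 = 0.17610.
So 1 − D = 0.82390, i.e. 0.824 to 3 decimal places.

0.824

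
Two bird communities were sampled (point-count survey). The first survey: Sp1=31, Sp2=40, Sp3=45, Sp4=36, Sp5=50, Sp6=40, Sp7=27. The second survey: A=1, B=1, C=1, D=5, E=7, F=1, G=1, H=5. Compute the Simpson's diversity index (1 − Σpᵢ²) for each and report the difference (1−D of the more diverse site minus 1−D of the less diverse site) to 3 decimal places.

The first survey: N=269, proportions 0.115242, 0.148699, 0.167286, 0.133829, 0.185874, 0.148699, 0.100372, giving 1−D = 0.851978 (working shown to 6 dp, full precision carried).
The second survey: N=22, proportions 0.045455, 0.045455, 0.045455, 0.227273, 0.318182, 0.045455, 0.045455, 0.227273, giving 1−D = 0.785124.
Difference = |0.851978 − 0.785124| = 0.066854, i.e. 0.067 to 3 decimal places.

0.067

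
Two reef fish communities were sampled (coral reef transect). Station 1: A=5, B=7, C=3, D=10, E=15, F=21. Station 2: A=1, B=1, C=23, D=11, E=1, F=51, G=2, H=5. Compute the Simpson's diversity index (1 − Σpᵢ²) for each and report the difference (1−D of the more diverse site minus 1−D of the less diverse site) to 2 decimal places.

0.14

Station 1: N=61, proportions 0.082, 0.1148, 0.0492, 0.1639, 0.2459, 0.3443, giving 1−D = 0.7718 (working shown to 4 dp, full precision carried).
Station 2: N=95, proportions 0.0105, 0.0105, 0.2421, 0.1158, 0.0105, 0.5368, 0.0211, 0.0526, giving 1−D = 0.6362.
Difference = |0.7718 − 0.6362| = 0.1356, i.e. 0.14 to 2 decimal places.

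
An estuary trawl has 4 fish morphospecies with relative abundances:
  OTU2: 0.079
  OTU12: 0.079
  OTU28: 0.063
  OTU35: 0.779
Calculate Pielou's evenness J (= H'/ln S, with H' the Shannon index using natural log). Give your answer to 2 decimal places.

H' = −Σ pᵢ ln pᵢ = −((-0.2005) + (-0.2005) + (-0.1742) + (-0.1946)) = 0.7698 (working shown to 4 dp, full precision carried).
With S = 4 species, ln S = 1.3863, so J = 0.7698/1.3863 = 0.5553, i.e. 0.56 to 2 decimal places.

0.56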